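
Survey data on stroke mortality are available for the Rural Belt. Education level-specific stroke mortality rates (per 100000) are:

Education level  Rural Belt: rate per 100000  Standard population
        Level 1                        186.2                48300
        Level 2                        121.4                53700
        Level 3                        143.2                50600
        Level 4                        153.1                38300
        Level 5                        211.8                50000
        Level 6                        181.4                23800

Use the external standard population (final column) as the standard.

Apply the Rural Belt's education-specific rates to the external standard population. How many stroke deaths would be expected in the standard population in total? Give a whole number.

435

Expected stroke deaths = Σ (standard pop × education-specific rate ÷ 100000)
= 48300×186.2/100000 + 53700×121.4/100000 + 50600×143.2/100000 + 38300×153.1/100000 + 50000×211.8/100000 + 23800×181.4/100000
= 89.93 + 65.19 + 72.46 + 58.64 + 105.90 + 43.17 = 435.30.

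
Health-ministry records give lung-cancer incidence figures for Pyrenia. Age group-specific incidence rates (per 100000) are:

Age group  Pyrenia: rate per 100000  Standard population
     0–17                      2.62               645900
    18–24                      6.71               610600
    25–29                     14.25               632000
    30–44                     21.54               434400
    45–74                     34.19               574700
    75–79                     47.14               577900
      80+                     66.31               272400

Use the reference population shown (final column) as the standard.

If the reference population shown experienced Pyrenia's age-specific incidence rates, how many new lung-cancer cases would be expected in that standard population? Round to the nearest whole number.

Expected new lung-cancer cases = Σ (standard pop × age-specific rate ÷ 100000)
= 645900×2.62/100000 + 610600×6.71/100000 + 632000×14.25/100000 + 434400×21.54/100000 + 574700×34.19/100000 + 577900×47.14/100000 + 272400×66.31/100000
= 16.92 + 40.97 + 90.06 + 93.57 + 196.49 + 272.42 + 180.63 = 891.06.

891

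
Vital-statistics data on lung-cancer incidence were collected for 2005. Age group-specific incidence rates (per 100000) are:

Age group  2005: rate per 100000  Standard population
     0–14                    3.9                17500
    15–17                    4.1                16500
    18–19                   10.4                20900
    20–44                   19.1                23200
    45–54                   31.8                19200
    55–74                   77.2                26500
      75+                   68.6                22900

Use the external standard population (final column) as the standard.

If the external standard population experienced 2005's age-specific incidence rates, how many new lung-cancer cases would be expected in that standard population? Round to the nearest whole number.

50

Expected new lung-cancer cases = Σ (standard pop × age-specific rate ÷ 100000)
= 17500×3.9/100000 + 16500×4.1/100000 + 20900×10.4/100000 + 23200×19.1/100000 + 19200×31.8/100000 + 26500×77.2/100000 + 22900×68.6/100000
= 0.68 + 0.68 + 2.17 + 4.43 + 6.11 + 20.46 + 15.71 = 50.24.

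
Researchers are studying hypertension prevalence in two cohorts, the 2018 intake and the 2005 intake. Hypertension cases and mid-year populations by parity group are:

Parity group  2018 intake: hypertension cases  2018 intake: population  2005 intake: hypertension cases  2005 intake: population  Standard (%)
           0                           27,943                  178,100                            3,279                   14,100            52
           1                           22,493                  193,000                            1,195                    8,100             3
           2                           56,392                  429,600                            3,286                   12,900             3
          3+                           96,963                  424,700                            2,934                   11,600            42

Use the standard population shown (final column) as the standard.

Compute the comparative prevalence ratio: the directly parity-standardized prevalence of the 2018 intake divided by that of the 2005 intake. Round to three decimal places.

Parity-specific rates per 1,000 for the 2018 intake: 156.895, 116.544, 131.266, 228.309.
For the 2005 intake: 232.553, 147.531, 254.729, 252.931.
Standard weights: 0.52, 0.03, 0.03, 0.42.
The 2018 intake: 0.5200×156.895 + 0.0300×116.544 + 0.0300×131.266 + 0.4200×228.309 = 184.9097 per 1,000.
The 2005 intake: 0.5200×232.553 + 0.0300×147.531 + 0.0300×254.729 + 0.4200×252.931 = 239.2265 per 1,000.
Ratio = 184.9097 ÷ 239.2265 = 0.77295.

0.773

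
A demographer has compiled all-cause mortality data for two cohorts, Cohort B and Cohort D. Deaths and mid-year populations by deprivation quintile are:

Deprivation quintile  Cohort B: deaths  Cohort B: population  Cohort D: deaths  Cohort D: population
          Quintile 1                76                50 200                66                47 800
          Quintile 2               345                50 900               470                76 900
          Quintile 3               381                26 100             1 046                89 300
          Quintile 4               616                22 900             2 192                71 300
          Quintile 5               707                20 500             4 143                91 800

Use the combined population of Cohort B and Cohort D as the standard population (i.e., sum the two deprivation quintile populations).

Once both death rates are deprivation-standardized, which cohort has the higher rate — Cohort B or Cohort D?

Deprivation-specific rates per 1 000 for Cohort B: 1.514, 6.778, 14.598, 26.900, 34.488.
For Cohort D: 1.381, 6.112, 11.713, 30.743, 45.131.
Combined standard total = 547 700; weights = 0.1789, 0.2333, 0.2107, 0.1720, 0.2050.
Cohort B: 0.1789×1.514 + 0.2333×6.778 + 0.2107×14.598 + 0.1720×26.900 + 0.2050×34.488 = 16.6261 per 1 000.
Cohort D: 0.1789×1.381 + 0.2333×6.112 + 0.2107×11.713 + 0.1720×30.743 + 0.2050×45.131 = 18.6824 per 1 000.

Cohort D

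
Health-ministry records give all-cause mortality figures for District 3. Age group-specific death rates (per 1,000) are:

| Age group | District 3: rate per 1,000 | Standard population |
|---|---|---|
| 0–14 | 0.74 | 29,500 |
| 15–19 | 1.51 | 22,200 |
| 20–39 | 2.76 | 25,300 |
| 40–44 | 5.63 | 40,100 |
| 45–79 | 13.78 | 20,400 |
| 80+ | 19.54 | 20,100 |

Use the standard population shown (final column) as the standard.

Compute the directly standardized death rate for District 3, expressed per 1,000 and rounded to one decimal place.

6.5

Standard total = 157,600; weights = 0.1872, 0.1409, 0.1605, 0.2544, 0.1294, 0.1275.
Standardized rate: 0.1872×0.74 + 0.1409×1.51 + 0.1605×2.76 + 0.2544×5.63 + 0.1294×13.78 + 0.1275×19.54 = 6.5026 per 1,000.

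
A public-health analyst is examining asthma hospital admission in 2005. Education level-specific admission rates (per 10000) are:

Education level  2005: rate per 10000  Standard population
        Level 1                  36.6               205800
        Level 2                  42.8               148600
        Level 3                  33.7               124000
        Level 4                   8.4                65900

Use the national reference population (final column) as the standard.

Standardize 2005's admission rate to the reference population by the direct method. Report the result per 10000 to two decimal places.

Standard total = 544300; weights = 0.3781, 0.2730, 0.2278, 0.1211.
Standardized rate: 0.3781×36.6 + 0.2730×42.8 + 0.2278×33.7 + 0.1211×8.4 = 34.2177 per 10000.

34.22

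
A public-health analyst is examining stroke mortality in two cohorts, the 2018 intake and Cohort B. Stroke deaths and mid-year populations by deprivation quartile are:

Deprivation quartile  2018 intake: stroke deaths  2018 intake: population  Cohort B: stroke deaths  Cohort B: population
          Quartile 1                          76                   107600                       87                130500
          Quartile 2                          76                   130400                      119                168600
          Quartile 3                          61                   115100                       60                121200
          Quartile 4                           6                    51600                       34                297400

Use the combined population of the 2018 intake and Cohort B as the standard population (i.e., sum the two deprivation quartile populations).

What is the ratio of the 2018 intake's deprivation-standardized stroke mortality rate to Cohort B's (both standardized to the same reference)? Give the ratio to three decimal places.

0.965

Deprivation-specific rates per 100000 for the 2018 intake: 70.63, 58.28, 53.00, 11.63.
For Cohort B: 66.67, 70.58, 49.50, 11.43.
Combined standard total = 1122400; weights = 0.2121, 0.2664, 0.2105, 0.3109.
The 2018 intake: 0.2121×70.63 + 0.2664×58.28 + 0.2105×53.00 + 0.3109×11.63 = 45.2827 per 100000.
Cohort B: 0.2121×66.67 + 0.2664×70.58 + 0.2105×49.50 + 0.3109×11.43 = 46.9218 per 100000.
Ratio = 45.2827 ÷ 46.9218 = 0.96507.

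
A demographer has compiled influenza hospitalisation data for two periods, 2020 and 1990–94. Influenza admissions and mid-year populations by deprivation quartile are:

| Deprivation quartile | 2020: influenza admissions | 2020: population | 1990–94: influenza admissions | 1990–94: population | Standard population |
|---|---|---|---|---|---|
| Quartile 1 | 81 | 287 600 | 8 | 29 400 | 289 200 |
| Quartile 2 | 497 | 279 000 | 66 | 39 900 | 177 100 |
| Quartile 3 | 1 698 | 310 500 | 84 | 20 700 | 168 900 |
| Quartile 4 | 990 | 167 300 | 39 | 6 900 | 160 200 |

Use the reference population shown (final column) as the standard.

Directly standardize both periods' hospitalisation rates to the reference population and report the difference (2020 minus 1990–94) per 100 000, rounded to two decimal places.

38.48

Deprivation-specific rates per 100 000 for 2020: 28.16, 178.14, 546.86, 591.75.
For 1990–94: 27.21, 165.41, 405.80, 565.22.
Standard total = 795 400; weights = 0.3636, 0.2227, 0.2123, 0.2014.
2020: 0.3636×28.16 + 0.2227×178.14 + 0.2123×546.86 + 0.2014×591.75 = 285.2102 per 100 000.
1990–94: 0.3636×27.21 + 0.2227×165.41 + 0.2123×405.80 + 0.2014×565.22 = 246.7326 per 100 000.
Difference = 285.2102 − 246.7326 = 38.4776.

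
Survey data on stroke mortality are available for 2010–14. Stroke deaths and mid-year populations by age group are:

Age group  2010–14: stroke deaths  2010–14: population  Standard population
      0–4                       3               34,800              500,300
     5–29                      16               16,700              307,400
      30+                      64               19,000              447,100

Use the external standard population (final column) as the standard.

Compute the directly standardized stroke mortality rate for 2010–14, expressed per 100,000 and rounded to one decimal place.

Age-specific rates per 100,000 for 2010–14: 8.62, 95.81, 336.84.
Standard total = 1,254,800; weights = 0.3987, 0.2450, 0.3563.
Standardized rate: 0.3987×8.62 + 0.2450×95.81 + 0.3563×336.84 = 146.9290 per 100,000.

146.9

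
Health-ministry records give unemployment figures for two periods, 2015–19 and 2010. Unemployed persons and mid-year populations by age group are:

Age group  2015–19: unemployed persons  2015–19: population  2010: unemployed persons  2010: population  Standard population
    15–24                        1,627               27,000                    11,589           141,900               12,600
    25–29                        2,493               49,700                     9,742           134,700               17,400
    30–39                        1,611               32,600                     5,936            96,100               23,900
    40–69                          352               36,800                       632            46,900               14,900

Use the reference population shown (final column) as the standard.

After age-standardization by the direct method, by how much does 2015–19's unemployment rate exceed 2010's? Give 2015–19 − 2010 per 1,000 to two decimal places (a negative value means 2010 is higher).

-14.66

Age-specific rates per 1,000 for 2015–19: 60.259, 50.161, 49.417, 9.565.
For 2010: 81.670, 72.324, 61.769, 13.475.
Standard total = 68,800; weights = 0.1831, 0.2529, 0.3474, 0.2166.
2015–19: 0.1831×60.259 + 0.2529×50.161 + 0.3474×49.417 + 0.2166×9.565 = 42.9602 per 1,000.
2010: 0.1831×81.670 + 0.2529×72.324 + 0.3474×61.769 + 0.2166×13.475 = 57.6241 per 1,000.
Difference = 42.9602 − 57.6241 = -14.6640.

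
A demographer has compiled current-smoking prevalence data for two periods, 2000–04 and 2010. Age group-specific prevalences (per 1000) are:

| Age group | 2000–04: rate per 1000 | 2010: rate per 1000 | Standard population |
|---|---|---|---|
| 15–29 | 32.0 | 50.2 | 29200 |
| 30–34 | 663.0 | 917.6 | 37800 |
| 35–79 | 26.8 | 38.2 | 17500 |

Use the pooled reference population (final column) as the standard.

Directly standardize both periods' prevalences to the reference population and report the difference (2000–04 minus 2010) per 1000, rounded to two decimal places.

Standard total = 84500; weights = 0.3456, 0.4473, 0.2071.
2000–04: 0.3456×32.0 + 0.4473×663.0 + 0.2071×26.8 = 313.1929 per 1000.
2010: 0.3456×50.2 + 0.4473×917.6 + 0.2071×38.2 = 435.7351 per 1000.
Difference = 313.1929 − 435.7351 = -122.5422.

-122.54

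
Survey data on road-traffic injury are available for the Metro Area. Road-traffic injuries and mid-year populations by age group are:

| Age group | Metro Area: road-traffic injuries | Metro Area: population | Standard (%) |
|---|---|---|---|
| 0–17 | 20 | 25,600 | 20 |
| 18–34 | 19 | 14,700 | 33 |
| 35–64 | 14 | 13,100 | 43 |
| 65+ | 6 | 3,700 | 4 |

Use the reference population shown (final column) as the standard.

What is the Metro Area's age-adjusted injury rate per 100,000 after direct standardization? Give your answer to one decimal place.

Age-specific rates per 100,000 for the Metro Area: 78.12, 129.25, 106.87, 162.16.
Standard weights: 0.20, 0.33, 0.43, 0.04.
Standardized rate: 0.2000×78.12 + 0.3300×129.25 + 0.4300×106.87 + 0.0400×162.16 = 110.7187 per 100,000.

110.7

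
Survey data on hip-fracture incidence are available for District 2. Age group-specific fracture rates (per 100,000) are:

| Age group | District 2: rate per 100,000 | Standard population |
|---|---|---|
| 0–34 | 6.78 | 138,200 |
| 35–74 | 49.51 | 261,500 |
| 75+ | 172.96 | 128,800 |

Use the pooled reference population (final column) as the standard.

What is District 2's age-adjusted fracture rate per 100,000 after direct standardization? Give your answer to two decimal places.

68.42

Standard total = 528,500; weights = 0.2615, 0.4948, 0.2437.
Standardized rate: 0.2615×6.78 + 0.4948×49.51 + 0.2437×172.96 = 68.4222 per 100,000.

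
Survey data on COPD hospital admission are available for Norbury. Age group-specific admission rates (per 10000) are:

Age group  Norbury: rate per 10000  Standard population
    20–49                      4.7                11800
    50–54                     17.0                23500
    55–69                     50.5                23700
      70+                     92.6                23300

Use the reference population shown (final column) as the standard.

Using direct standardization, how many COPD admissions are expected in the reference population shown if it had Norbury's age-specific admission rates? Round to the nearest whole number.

Expected COPD admissions = Σ (standard pop × age-specific rate ÷ 10000)
= 11800×4.7/10000 + 23500×17.0/10000 + 23700×50.5/10000 + 23300×92.6/10000
= 5.55 + 39.95 + 119.69 + 215.76 = 380.94.

381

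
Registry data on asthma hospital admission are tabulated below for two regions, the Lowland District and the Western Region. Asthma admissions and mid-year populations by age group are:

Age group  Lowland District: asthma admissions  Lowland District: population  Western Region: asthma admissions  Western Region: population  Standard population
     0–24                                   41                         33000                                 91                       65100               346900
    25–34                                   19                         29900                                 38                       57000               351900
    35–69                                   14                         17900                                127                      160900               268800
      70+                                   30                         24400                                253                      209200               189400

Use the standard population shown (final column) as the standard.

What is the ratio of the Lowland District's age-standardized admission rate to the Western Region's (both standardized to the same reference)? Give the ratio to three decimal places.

Age-specific rates per 10000 for the Lowland District: 12.42, 6.35, 7.82, 12.30.
For the Western Region: 13.98, 6.67, 7.89, 12.09.
Standard total = 1157000; weights = 0.2998, 0.3041, 0.2323, 0.1637.
The Lowland District: 0.2998×12.42 + 0.3041×6.35 + 0.2323×7.82 + 0.1637×12.30 = 9.4876 per 10000.
The Western Region: 0.2998×13.98 + 0.3041×6.67 + 0.2323×7.89 + 0.1637×12.09 = 10.0323 per 10000.
Ratio = 9.4876 ÷ 10.0323 = 0.94571.

0.946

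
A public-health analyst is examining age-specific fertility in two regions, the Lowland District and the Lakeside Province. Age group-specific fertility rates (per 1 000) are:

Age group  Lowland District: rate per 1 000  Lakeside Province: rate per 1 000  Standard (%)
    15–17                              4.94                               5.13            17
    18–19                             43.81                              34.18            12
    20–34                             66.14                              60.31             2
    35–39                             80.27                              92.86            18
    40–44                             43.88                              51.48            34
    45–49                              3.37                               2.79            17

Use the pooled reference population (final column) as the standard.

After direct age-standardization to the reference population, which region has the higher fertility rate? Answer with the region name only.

Lakeside Province

Standard weights: 0.17, 0.12, 0.02, 0.18, 0.34, 0.17.
The Lowland District: 0.1700×4.94 + 0.1200×43.81 + 0.0200×66.14 + 0.1800×80.27 + 0.3400×43.88 + 0.1700×3.37 = 37.3605 per 1 000.
The Lakeside Province: 0.1700×5.13 + 0.1200×34.18 + 0.0200×60.31 + 0.1800×92.86 + 0.3400×51.48 + 0.1700×2.79 = 40.8722 per 1 000.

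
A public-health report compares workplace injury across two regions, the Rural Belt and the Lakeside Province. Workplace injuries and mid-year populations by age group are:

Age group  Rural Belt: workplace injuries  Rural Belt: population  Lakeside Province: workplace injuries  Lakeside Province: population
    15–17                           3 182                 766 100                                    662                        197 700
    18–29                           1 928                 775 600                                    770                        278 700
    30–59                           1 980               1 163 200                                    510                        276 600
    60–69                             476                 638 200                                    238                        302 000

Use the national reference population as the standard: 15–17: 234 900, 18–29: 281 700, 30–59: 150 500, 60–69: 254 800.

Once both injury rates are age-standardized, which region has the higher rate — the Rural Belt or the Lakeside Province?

Age-specific rates per 10 000 for the Rural Belt: 41.54, 24.86, 17.02, 7.46.
For the Lakeside Province: 33.49, 27.63, 18.44, 7.88.
Standard total = 921 900; weights = 0.2548, 0.3056, 0.1632, 0.2764.
The Rural Belt: 0.2548×41.54 + 0.3056×24.86 + 0.1632×17.02 + 0.2764×7.46 = 23.0192 per 10 000.
The Lakeside Province: 0.2548×33.49 + 0.3056×27.63 + 0.1632×18.44 + 0.2764×7.88 = 22.1624 per 10 000.

Rural Belt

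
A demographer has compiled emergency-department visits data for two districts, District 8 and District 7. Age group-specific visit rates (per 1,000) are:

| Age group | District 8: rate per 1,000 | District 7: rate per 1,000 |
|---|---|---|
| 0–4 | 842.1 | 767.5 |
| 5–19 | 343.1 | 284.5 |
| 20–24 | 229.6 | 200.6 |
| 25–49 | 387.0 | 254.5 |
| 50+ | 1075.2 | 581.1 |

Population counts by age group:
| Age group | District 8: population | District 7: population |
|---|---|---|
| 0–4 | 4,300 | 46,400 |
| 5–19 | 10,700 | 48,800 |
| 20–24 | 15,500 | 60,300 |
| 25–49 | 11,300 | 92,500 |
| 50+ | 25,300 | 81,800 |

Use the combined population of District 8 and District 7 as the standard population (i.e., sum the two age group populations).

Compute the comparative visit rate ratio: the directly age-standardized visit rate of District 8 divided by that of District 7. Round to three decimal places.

1.477

Combined standard total = 396,900; weights = 0.1277, 0.1499, 0.1910, 0.2615, 0.2698.
District 8: 0.1277×842.1 + 0.1499×343.1 + 0.1910×229.6 + 0.2615×387.0 + 0.2698×1075.2 = 594.1978 per 1,000.
District 7: 0.1277×767.5 + 0.1499×284.5 + 0.1910×200.6 + 0.2615×254.5 + 0.2698×581.1 = 402.3643 per 1,000.
Ratio = 594.1978 ÷ 402.3643 = 1.47677.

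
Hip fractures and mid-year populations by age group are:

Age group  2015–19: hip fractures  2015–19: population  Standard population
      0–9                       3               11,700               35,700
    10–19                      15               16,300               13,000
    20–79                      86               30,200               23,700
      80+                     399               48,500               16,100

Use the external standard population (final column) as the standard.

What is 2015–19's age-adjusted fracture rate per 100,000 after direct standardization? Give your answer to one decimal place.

Age-specific rates per 100,000 for 2015–19: 25.64, 92.02, 284.77, 822.68.
Standard total = 88,500; weights = 0.4034, 0.1469, 0.2678, 0.1819.
Standardized rate: 0.4034×25.64 + 0.1469×92.02 + 0.2678×284.77 + 0.1819×822.68 = 249.7838 per 100,000.

249.8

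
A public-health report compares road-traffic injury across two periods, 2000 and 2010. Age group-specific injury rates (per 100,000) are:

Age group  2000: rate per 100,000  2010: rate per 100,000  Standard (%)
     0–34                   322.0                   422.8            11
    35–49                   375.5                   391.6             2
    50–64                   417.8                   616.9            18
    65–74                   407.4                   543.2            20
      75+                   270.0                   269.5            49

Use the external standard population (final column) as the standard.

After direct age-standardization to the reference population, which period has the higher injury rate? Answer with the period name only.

Standard weights: 0.11, 0.02, 0.18, 0.20, 0.49.
2000: 0.1100×322.0 + 0.0200×375.5 + 0.1800×417.8 + 0.2000×407.4 + 0.4900×270.0 = 331.9140 per 100,000.
2010: 0.1100×422.8 + 0.0200×391.6 + 0.1800×616.9 + 0.2000×543.2 + 0.4900×269.5 = 406.0770 per 100,000.

2010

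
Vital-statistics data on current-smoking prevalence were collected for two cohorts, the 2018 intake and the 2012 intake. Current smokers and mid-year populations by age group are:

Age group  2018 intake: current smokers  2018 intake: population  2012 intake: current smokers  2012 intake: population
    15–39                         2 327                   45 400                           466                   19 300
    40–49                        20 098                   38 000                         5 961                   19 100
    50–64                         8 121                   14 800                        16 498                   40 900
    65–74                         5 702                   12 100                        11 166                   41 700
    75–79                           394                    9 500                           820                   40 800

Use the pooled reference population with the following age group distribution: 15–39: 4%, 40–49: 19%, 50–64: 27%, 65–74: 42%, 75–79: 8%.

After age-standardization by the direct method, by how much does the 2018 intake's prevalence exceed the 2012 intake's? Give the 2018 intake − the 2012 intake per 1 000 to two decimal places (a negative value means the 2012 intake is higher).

168.69

Age-specific rates per 1 000 for the 2018 intake: 51.256, 528.895, 548.716, 471.240, 41.474.
For the 2012 intake: 24.145, 312.094, 403.374, 267.770, 20.098.
Standard weights: 0.04, 0.19, 0.27, 0.42, 0.08.
The 2018 intake: 0.0400×51.256 + 0.1900×528.895 + 0.2700×548.716 + 0.4200×471.240 + 0.0800×41.474 = 451.9322 per 1 000.
The 2012 intake: 0.0400×24.145 + 0.1900×312.094 + 0.2700×403.374 + 0.4200×267.770 + 0.0800×20.098 = 283.2459 per 1 000.
Difference = 451.9322 − 283.2459 = 168.6863.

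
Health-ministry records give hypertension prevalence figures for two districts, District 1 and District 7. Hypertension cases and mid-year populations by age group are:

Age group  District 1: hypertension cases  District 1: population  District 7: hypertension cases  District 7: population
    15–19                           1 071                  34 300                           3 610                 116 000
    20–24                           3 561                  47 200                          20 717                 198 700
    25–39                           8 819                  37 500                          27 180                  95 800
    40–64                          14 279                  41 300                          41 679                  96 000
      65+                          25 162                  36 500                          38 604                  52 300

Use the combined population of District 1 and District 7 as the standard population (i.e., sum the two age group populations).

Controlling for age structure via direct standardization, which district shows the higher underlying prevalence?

Age-specific rates per 1 000 for District 1: 31.224, 75.445, 235.173, 345.738, 689.370.
For District 7: 31.121, 104.263, 283.716, 434.156, 738.126.
Combined standard total = 755 600; weights = 0.1989, 0.3254, 0.1764, 0.1817, 0.1175.
District 1: 0.1989×31.224 + 0.3254×75.445 + 0.1764×235.173 + 0.1817×345.738 + 0.1175×689.370 = 216.0925 per 1 000.
District 7: 0.1989×31.121 + 0.3254×104.263 + 0.1764×283.716 + 0.1817×434.156 + 0.1175×738.126 = 255.8103 per 1 000.
The crude rates (268.76 vs 235.84) would put District 1 higher, but that reflects its age composition; once standardized to a common age structure, District 7 has the higher underlying rate.

District 7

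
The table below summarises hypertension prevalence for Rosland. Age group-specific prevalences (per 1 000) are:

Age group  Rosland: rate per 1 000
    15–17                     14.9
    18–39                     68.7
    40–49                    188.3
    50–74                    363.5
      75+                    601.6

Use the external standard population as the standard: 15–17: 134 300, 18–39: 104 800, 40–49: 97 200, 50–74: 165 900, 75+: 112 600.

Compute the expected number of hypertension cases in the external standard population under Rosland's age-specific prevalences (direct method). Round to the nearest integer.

Expected hypertension cases = Σ (standard pop × age-specific rate ÷ 1 000)
= 134 300×14.9/1 000 + 104 800×68.7/1 000 + 97 200×188.3/1 000 + 165 900×363.5/1 000 + 112 600×601.6/1 000
= 2001.07 + 7199.76 + 18302.76 + 60304.65 + 67740.16 = 155548.40.

155548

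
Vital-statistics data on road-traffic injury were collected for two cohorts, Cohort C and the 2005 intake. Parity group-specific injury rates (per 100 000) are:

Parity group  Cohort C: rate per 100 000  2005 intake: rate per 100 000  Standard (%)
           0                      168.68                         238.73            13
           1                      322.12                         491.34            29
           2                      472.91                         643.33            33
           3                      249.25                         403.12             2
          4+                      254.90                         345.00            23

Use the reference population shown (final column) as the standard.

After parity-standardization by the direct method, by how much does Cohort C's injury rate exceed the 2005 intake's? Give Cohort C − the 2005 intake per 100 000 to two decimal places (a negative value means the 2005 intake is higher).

Standard weights: 0.13, 0.29, 0.33, 0.02, 0.23.
Cohort C: 0.1300×168.68 + 0.2900×322.12 + 0.3300×472.91 + 0.0200×249.25 + 0.2300×254.90 = 335.0155 per 100 000.
The 2005 intake: 0.1300×238.73 + 0.2900×491.34 + 0.3300×643.33 + 0.0200×403.12 + 0.2300×345.00 = 473.2348 per 100 000.
Difference = 335.0155 − 473.2348 = -138.2193.

-138.22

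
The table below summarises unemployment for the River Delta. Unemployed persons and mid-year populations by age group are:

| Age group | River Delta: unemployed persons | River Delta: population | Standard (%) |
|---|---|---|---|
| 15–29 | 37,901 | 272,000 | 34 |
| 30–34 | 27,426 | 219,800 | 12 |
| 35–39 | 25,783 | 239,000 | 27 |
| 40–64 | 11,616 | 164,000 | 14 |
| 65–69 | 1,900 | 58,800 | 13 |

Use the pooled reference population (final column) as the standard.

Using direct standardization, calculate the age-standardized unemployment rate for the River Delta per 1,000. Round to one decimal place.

Age-specific rates per 1,000 for the River Delta: 139.342, 124.777, 107.879, 70.829, 32.313.
Standard weights: 0.34, 0.12, 0.27, 0.14, 0.13.
Standardized rate: 0.3400×139.342 + 0.1200×124.777 + 0.2700×107.879 + 0.1400×70.829 + 0.1300×32.313 = 105.5935 per 1,000.

105.6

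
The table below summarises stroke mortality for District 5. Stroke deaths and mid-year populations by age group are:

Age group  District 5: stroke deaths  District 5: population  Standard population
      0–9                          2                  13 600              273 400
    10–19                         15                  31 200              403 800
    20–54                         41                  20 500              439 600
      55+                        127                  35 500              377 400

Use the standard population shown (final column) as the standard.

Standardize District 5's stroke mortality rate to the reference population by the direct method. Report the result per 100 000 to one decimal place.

164.9

Age-specific rates per 100 000 for District 5: 14.71, 48.08, 200.00, 357.75.
Standard total = 1 494 200; weights = 0.1830, 0.2702, 0.2942, 0.2526.
Standardized rate: 0.1830×14.71 + 0.2702×48.08 + 0.2942×200.00 + 0.2526×357.75 = 164.8826 per 100 000.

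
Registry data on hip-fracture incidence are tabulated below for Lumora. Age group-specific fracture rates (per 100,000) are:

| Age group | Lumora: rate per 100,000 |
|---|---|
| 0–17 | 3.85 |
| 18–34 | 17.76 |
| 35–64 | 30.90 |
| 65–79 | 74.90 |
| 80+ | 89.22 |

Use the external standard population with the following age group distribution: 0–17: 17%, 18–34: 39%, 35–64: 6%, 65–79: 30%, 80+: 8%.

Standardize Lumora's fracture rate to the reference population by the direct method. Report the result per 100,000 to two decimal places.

Standard weights: 0.17, 0.39, 0.06, 0.30, 0.08.
Standardized rate: 0.1700×3.85 + 0.3900×17.76 + 0.0600×30.90 + 0.3000×74.90 + 0.0800×89.22 = 39.0425 per 100,000.

39.04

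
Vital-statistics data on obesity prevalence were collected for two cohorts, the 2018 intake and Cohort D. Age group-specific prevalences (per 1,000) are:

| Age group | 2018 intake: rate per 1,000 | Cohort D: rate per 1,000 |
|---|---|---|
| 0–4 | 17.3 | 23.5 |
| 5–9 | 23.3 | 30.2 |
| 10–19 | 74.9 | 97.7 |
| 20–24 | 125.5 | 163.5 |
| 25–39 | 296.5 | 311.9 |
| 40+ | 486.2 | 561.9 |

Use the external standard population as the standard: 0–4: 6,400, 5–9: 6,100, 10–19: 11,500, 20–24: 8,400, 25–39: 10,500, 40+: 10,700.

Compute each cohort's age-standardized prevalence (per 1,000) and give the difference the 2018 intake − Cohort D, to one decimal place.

-30.5

Standard total = 53,600; weights = 0.1194, 0.1138, 0.2146, 0.1567, 0.1959, 0.1996.
The 2018 intake: 0.1194×17.3 + 0.1138×23.3 + 0.2146×74.9 + 0.1567×125.5 + 0.1959×296.5 + 0.1996×486.2 = 195.5968 per 1,000.
Cohort D: 0.1194×23.5 + 0.1138×30.2 + 0.2146×97.7 + 0.1567×163.5 + 0.1959×311.9 + 0.1996×561.9 = 226.0979 per 1,000.
Difference = 195.5968 − 226.0979 = -30.5011.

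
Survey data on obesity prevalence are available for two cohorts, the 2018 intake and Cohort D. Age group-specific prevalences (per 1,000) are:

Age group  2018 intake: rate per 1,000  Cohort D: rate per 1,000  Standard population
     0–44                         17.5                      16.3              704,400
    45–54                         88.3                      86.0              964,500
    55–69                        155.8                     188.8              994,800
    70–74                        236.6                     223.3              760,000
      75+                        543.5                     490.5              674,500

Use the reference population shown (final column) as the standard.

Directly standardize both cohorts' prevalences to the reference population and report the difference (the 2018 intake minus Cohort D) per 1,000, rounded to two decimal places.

Standard total = 4,098,200; weights = 0.1719, 0.2353, 0.2427, 0.1854, 0.1646.
The 2018 intake: 0.1719×17.5 + 0.2353×88.3 + 0.2427×155.8 + 0.1854×236.6 + 0.1646×543.5 = 194.9365 per 1,000.
Cohort D: 0.1719×16.3 + 0.2353×86.0 + 0.2427×188.8 + 0.1854×223.3 + 0.1646×490.5 = 191.0100 per 1,000.
Difference = 194.9365 − 191.0100 = 3.9265.

3.93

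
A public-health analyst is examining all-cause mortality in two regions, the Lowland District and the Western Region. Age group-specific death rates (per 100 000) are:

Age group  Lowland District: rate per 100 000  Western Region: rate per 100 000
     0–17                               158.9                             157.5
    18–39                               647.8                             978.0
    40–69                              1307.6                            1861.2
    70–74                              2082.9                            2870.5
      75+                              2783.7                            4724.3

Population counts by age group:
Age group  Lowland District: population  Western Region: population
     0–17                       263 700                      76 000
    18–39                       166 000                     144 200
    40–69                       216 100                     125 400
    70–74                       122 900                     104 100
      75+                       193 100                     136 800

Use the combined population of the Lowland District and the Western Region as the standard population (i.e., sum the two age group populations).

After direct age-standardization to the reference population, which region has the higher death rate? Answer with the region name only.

Western Region

Combined standard total = 1 548 300; weights = 0.2194, 0.2003, 0.2206, 0.1466, 0.2131.
The Lowland District: 0.2194×158.9 + 0.2003×647.8 + 0.2206×1307.6 + 0.1466×2082.9 + 0.2131×2783.7 = 1351.5677 per 100 000.
The Western Region: 0.2194×157.5 + 0.2003×978.0 + 0.2206×1861.2 + 0.1466×2870.5 + 0.2131×4724.3 = 2068.4804 per 100 000.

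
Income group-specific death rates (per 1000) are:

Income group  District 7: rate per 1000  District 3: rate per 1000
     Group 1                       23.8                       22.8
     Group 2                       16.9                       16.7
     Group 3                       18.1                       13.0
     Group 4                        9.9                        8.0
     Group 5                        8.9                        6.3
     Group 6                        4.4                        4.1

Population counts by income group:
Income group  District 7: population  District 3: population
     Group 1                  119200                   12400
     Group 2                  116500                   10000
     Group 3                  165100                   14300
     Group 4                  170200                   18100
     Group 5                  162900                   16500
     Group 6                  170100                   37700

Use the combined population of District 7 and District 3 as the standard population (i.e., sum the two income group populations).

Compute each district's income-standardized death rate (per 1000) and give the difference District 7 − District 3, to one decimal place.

Combined standard total = 1013000; weights = 0.1299, 0.1249, 0.1771, 0.1859, 0.1771, 0.2051.
District 7: 0.1299×23.8 + 0.1249×16.9 + 0.1771×18.1 + 0.1859×9.9 + 0.1771×8.9 + 0.2051×4.4 = 12.7268 per 1000.
District 3: 0.1299×22.8 + 0.1249×16.7 + 0.1771×13.0 + 0.1859×8.0 + 0.1771×6.3 + 0.2051×4.1 = 10.7935 per 1000.
Difference = 12.7268 − 10.7935 = 1.9333.

1.9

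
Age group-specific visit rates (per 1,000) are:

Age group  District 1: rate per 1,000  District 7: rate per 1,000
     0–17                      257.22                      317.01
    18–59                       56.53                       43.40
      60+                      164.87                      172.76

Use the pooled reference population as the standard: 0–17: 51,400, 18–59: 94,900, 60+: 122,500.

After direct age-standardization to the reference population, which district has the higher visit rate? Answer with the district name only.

Standard total = 268,800; weights = 0.1912, 0.3531, 0.4557.
District 1: 0.1912×257.22 + 0.3531×56.53 + 0.4557×164.87 = 144.2797 per 1,000.
District 7: 0.1912×317.01 + 0.3531×43.40 + 0.4557×172.76 = 154.6729 per 1,000.

District 7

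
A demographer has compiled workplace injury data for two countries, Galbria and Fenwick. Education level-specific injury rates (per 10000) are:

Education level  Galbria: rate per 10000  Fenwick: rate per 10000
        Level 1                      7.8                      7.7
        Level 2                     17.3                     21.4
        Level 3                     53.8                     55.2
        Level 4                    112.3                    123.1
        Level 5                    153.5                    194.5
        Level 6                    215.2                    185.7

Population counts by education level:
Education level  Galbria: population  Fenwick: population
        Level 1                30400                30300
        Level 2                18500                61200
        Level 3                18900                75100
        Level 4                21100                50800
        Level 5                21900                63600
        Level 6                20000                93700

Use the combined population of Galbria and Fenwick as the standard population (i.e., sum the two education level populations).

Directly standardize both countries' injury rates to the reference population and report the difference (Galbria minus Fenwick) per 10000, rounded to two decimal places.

-2.73

Combined standard total = 505500; weights = 0.1201, 0.1577, 0.1860, 0.1422, 0.1691, 0.2249.
Galbria: 0.1201×7.8 + 0.1577×17.3 + 0.1860×53.8 + 0.1422×112.3 + 0.1691×153.5 + 0.2249×215.2 = 104.0086 per 10000.
Fenwick: 0.1201×7.7 + 0.1577×21.4 + 0.1860×55.2 + 0.1422×123.1 + 0.1691×194.5 + 0.2249×185.7 = 106.7389 per 10000.
Difference = 104.0086 − 106.7389 = -2.7303.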